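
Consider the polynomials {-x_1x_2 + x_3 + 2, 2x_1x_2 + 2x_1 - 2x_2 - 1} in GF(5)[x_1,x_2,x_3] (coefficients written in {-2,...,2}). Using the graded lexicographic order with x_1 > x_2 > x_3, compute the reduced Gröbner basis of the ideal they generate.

f_1 = -x_1x_2 + x_3 + 2, LT = x_1x_2.
f_2 = 2x_1x_2 + 2x_1 - 2x_2 - 1, LT = x_1x_2.

S(f_1,f_2): lcm = x_1x_2. S = -x_1 + x_2 - x_3 + 1.
  leading term x_1: no divisor's leading term divides it; move -x_1 to the remainder.
  leading term x_2: no divisor's leading term divides it; move x_2 to the remainder.
  leading term x_3: no divisor's leading term divides it; move -x_3 to the remainder.
  leading term 1: no divisor's leading term divides it; move 1 to the remainder.
  remainder -x_1 + x_2 - x_3 + 1 ≠ 0; add g_3 = -x_1 + x_2 - x_3 + 1 to the basis.

S(f_1,g_3): lcm = x_1x_2. S = x_2^2 - x_2x_3 + x_2 - x_3 - 2.
  leading term x_2^2: no divisor's leading term divides it; move x_2^2 to the remainder.
  leading term x_2x_3: no divisor's leading term divides it; move -x_2x_3 to the remainder.
  leading term x_2: no divisor's leading term divides it; move x_2 to the remainder.
  leading term x_3: no divisor's leading term divides it; move -x_3 to the remainder.
  leading term 1: no divisor's leading term divides it; move -2 to the remainder.
  remainder x_2^2 - x_2x_3 + x_2 - x_3 - 2 ≠ 0; add g_4 = x_2^2 - x_2x_3 + x_2 - x_3 - 2 to the basis.

The other S-polynomials (S(f_2,g_3), S(f_1,g_4), S(f_2,g_4), S(g_3,g_4)) all reduce to 0 modulo the current basis, so we have a Gröbner basis.
Inter-reduce: drop elements whose leading term is divisible by another's, tail-reduce, and make monic.

G = {x_2^2 - x_2x_3 + x_2 - x_3 - 2, x_1 - x_2 + x_3 - 1}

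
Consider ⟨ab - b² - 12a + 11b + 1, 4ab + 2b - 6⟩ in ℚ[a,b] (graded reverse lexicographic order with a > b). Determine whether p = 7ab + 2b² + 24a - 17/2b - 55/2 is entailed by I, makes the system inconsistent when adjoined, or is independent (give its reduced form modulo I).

First compute the reduced Gröbner basis of I by Buchberger's algorithm.
f_1 = ab - b² - 12a + 11b + 1, LT = ab.
f_2 = 4ab + 2b - 6, LT = ab.

S(f_1,f_2): lcm = ab. S = -b² - 12a + 21/2b + 5/2.
  leading term b²: no divisor's leading term divides it; move -b² to the remainder.
  leading term a: no divisor's leading term divides it; move -12a to the remainder.
  leading term b: no divisor's leading term divides it; move 21/2b to the remainder.
  leading term 1: no divisor's leading term divides it; move 5/2 to the remainder.
  remainder -b² - 12a + 21/2b + 5/2 ≠ 0; add h_3 = -b² - 12a + 21/2b + 5/2 to the basis.

S(f_1,h_3): lcm = ab². S = -b³ - 12a² - 3/2ab + 11b² + 5/2a + b.
  leading term b³: subtract (b)·h_3 from -b³ - 12a² - 3/2ab + 11b² + 5/2a + b → -12a² + 21/2ab + ½b² + 5/2a - 3/2b
  leading term a²: no divisor's leading term divides it; move -12a² to the remainder.
  leading term ab: subtract (21/2)·f_1 from 21/2ab + ½b² + 5/2a - 3/2b → 11b² + 257/2a - 117b - 21/2
  leading term b²: subtract (-11)·h_3 from 11b² + 257/2a - 117b - 21/2 → -7/2a - 3/2b + 17
  leading term a: no divisor's leading term divides it; move -7/2a to the remainder.
  leading term b: no divisor's leading term divides it; move -3/2b to the remainder.
  leading term 1: no divisor's leading term divides it; move 17 to the remainder.
  remainder -12a² - 7/2a - 3/2b + 17 ≠ 0; add h_4 = -12a² - 7/2a - 3/2b + 17 to the basis.

The other S-polynomials (S(f_2,h_3), S(f_1,h_4), S(f_2,h_4), S(h_3,h_4)) all reduce to 0 modulo the current basis, so we have a Gröbner basis.
Inter-reduce: drop elements whose leading term is divisible by another's, tail-reduce, and make monic.
Reduced Gröbner basis: {a² + 7/24a + ⅛b - 17/12, ab + ½b - 3/2, b² + 12a - 21/2b - 5/2}.
Label its elements g_1 = a² + 7/24a + ⅛b - 17/12, g_2 = ab + ½b - 3/2, g_3 = b² + 12a - 21/2b - 5/2.

Reduce p = 7ab + 2b² + 24a - 17/2b - 55/2 modulo G:
  leading term ab: subtract (7)·g_2 from 7ab + 2b² + 24a - 17/2b - 55/2 → 2b² + 24a - 12b - 17
  leading term b²: subtract (2)·g_3 from 2b² + 24a - 12b - 17 → 9b - 12
  leading term b: no divisor's leading term divides it; move 9b to the remainder.
  leading term 1: no divisor's leading term divides it; move -12 to the remainder.
  normal form = 9b - 12.
The normal form is nonzero, so p ∉ I. Since p minus its normal form lies in I, I + (p) = I + (r) where r = 9b - 12; decide whether this ideal is the whole ring.
Run Buchberger on G together with r (pairs among the g_i already reduce to 0 since G is a Gröbner basis):
g_1 = a² + 7/24a + ⅛b - 17/12, LT = a².
g_2 = ab + ½b - 3/2, LT = ab.
g_3 = b² + 12a - 21/2b - 5/2, LT = b².
r = 9b - 12, LT = b.

S(g_2,r): lcm = ab. S = 4/3a + ½b - 3/2.
  leading term a: no divisor's leading term divides it; move 4/3a to the remainder.
  leading term b: subtract (1/18)·r from ½b - 3/2 → -⅚
  leading term 1: no divisor's leading term divides it; move -⅚ to the remainder.
  remainder 4/3a - ⅚ ≠ 0; add m_5 = 4/3a - ⅚ to the basis.

S(g_3,r): lcm = b². S = 12a - 55/6b - 5/2.
  leading term a: subtract (9)·m_5 from 12a - 55/6b - 5/2 → -55/6b + 5
  leading term b: subtract (-55/54)·r from -55/6b + 5 → -65/9
  leading term 1: no divisor's leading term divides it; move -65/9 to the remainder.
  remainder -65/9 ≠ 0; add m_6 = -65/9 to the basis.

The other S-polynomials (S(g_1,g_2), S(g_1,g_3), S(g_1,r), S(g_2,g_3), S(g_1,m_5), S(g_2,m_5), S(g_3,m_5), S(r,m_5), S(g_1,m_6), S(g_2,m_6), S(g_3,m_6), S(r,m_6), S(m_5,m_6)) all reduce to 0 modulo the current basis, so we have a Gröbner basis.
Inter-reduce: drop elements whose leading term is divisible by another's, tail-reduce, and make monic.
Reduced Gröbner basis: {1}.
The reduced Gröbner basis of I + (p) is {1}: the ideal is the whole ring, so the enlarged system has no common solution — adjoining p is inconsistent.

Adjoining 7ab + 2b² + 24a - 17/2b - 55/2 makes the ideal the whole ring: the system is inconsistent.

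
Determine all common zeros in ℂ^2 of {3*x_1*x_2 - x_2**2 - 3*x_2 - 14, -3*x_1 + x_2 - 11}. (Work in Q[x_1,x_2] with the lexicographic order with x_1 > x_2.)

{(-4, -1)}

Compute a lex Gröbner basis by Buchberger's algorithm.
f_1 = 3*x_1*x_2 - x_2**2 - 3*x_2 - 14, LT = x_1*x_2.
f_2 = -3*x_1 + x_2 - 11, LT = x_1.

S(f_1,f_2): lcm = x_1*x_2. S = -14/3*x_2 - 14/3.
  leading term x_2: no divisor's leading term divides it; move -14/3*x_2 to the remainder.
  leading term 1: no divisor's leading term divides it; move -14/3 to the remainder.
  remainder -14/3*x_2 - 14/3 ≠ 0; add h_3 = -14/3*x_2 - 14/3 to the basis.

The other S-polynomials (S(f_1,h_3), S(f_2,h_3)) all reduce to 0 modulo the current basis, so we have a Gröbner basis.
Inter-reduce: drop elements whose leading term is divisible by another's, tail-reduce, and make monic.
Reduced Gröbner basis: {x_1 + 4, x_2 + 1}.

The lex basis is triangular: the last element involves only x_2. Solving x_2 + 1 = 0 gives x_2 ∈ {-1}; substituting each value into the earlier elements determines the remaining variables.
  x_2 = -1: the earlier basis element becomes x_1 + 4 = 0, giving x_1 = -4 — point (-4, -1).
Check: every point annihilates each of the original generators.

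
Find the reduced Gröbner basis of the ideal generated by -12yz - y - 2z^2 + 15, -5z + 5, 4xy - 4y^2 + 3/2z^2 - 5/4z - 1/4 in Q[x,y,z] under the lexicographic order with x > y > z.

G = {x - 1, y - 1, z - 1}

f_1 = -12yz - y - 2z^2 + 15, LT = yz.
f_2 = -5z + 5, LT = z.
f_3 = 4xy - 4y^2 + 3/2z^2 - 5/4z - 1/4, LT = xy.

S(f_1,f_2): lcm = yz. S = 13/12y + 1/6z^2 - 5/4.
  leading term y: no divisor's leading term divides it; move 13/12y to the remainder.
  leading term z^2: subtract (-1/30z)·f_2 from 1/6z^2 - 5/4 → 1/6z - 5/4
  leading term z: subtract (-1/30)·f_2 from 1/6z - 5/4 → -13/12
  leading term 1: no divisor's leading term divides it; move -13/12 to the remainder.
  remainder 13/12y - 13/12 ≠ 0; add g_4 = 13/12y - 13/12 to the basis.

S(f_1,f_3): lcm = xyz. S = 1/12xy + 1/6xz^2 - 5/4x + y^2z - 3/8z^3 + 5/16z^2 + 1/16z.
  leading term xy: subtract (1/48)·f_3 from 1/12xy + 1/6xz^2 - 5/4x + y^2z - 3/8z^3 + 5/16z^2 + 1/16z → 1/6xz^2 - 5/4x + y^2z + 1/12y^2 - 3/8z^3 + 9/32z^2 + 17/192z + 1/192
  leading term xz^2: subtract (-1/30xz)·f_2 from 1/6xz^2 - 5/4x + y^2z + 1/12y^2 - 3/8z^3 + 9/32z^2 + 17/192z + 1/192 → 1/6xz - 5/4x + y^2z + 1/12y^2 - 3/8z^3 + 9/32z^2 + 17/192z + 1/192
  leading term xz: subtract (-1/30x)·f_2 from 1/6xz - 5/4x + y^2z + 1/12y^2 - 3/8z^3 + 9/32z^2 + 17/192z + 1/192 → -13/12x + y^2z + 1/12y^2 - 3/8z^3 + 9/32z^2 + 17/192z + 1/192
  leading term x: no divisor's leading term divides it; move -13/12x to the remainder.
  leading term y^2z: subtract (-1/12y)·f_1 from y^2z + 1/12y^2 - 3/8z^3 + 9/32z^2 + 17/192z + 1/192 → -1/6yz^2 + 5/4y - 3/8z^3 + 9/32z^2 + 17/192z + 1/192
  leading term yz^2: subtract (1/72z)·f_1 from -1/6yz^2 + 5/4y - 3/8z^3 + 9/32z^2 + 17/192z + 1/192 → 1/72yz + 5/4y - 25/72z^3 + 9/32z^2 - 23/192z + 1/192
  leading term yz: subtract (-1/864)·f_1 from 1/72yz + 5/4y - 25/72z^3 + 9/32z^2 - 23/192z + 1/192 → 1079/864y - 25/72z^3 + 241/864z^2 - 23/192z + 13/576
  leading term y: subtract (83/72)·g_4 from 1079/864y - 25/72z^3 + 241/864z^2 - 23/192z + 13/576 → -25/72z^3 + 241/864z^2 - 23/192z + 2197/1728
  leading term z^3: subtract (5/72z^2)·f_2 from -25/72z^3 + 241/864z^2 - 23/192z + 2197/1728 → -59/864z^2 - 23/192z + 2197/1728
  leading term z^2: subtract (59/4320z)·f_2 from -59/864z^2 - 23/192z + 2197/1728 → -325/1728z + 2197/1728
  leading term z: subtract (65/1728)·f_2 from -325/1728z + 2197/1728 → 13/12
  leading term 1: no divisor's leading term divides it; move 13/12 to the remainder.
  remainder -13/12x + 13/12 ≠ 0; add g_5 = -13/12x + 13/12 to the basis.

The other S-polynomials (S(f_2,f_3), S(f_1,g_4), S(f_2,g_4), S(f_3,g_4), S(f_1,g_5), S(f_2,g_5), S(f_3,g_5), S(g_4,g_5)) all reduce to 0 modulo the current basis, so we have a Gröbner basis.
Inter-reduce: drop elements whose leading term is divisible by another's, tail-reduce, and make monic.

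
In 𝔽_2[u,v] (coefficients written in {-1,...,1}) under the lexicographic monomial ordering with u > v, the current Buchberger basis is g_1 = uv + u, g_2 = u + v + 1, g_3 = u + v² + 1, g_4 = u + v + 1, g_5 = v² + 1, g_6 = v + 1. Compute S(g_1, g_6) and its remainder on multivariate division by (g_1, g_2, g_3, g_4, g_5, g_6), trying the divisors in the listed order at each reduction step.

S(g_1, g_6) = 0; remainder on division = 0.

lcm(LM(g_1), LM(g_6)) = uv.
S = (lcm/LT(g_1))·g_1 − (lcm/LT(g_6))·g_6 = 0.
Reduce S modulo (g_1, g_2, g_3, g_4, g_5, g_6) in that order:
The remainder is 0, so this S-polynomial contributes no new basis element.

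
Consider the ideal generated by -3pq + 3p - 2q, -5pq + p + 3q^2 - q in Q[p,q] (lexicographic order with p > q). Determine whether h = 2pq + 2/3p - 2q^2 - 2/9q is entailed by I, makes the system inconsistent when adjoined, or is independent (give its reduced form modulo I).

First compute the reduced Gröbner basis of I by Buchberger's algorithm.
f_1 = -3pq + 3p - 2q, LT = pq.
f_2 = -5pq + p + 3q^2 - q, LT = pq.

S(f_1,f_2): lcm = pq. S = -4/5p + 3/5q^2 + 7/15q.
  reduce S modulo (f_1, f_2):
  remainder -4/5p + 3/5q^2 + 7/15q ≠ 0; add k_3 = -4/5p + 3/5q^2 + 7/15q to the basis.

S(f_1,k_3): lcm = pq. S = -p + 3/4q^3 + 7/12q^2 + 2/3q.
  reduce S modulo (f_1, f_2, k_3):
  remainder 3/4q^3 - 1/6q^2 + 1/12q ≠ 0; add k_4 = 3/4q^3 - 1/6q^2 + 1/12q to the basis.

The other S-polynomials (S(f_2,k_3), S(f_1,k_4), S(f_2,k_4), S(k_3,k_4)) all reduce to 0 modulo the current basis, so we have a Gröbner basis.
Inter-reduce: drop elements whose leading term is divisible by another's, tail-reduce, and make monic.
Reduced Gröbner basis: {p - 3/4q^2 - 7/12q, q^3 - 2/9q^2 + 1/9q}.
Label its elements g_1 = p - 3/4q^2 - 7/12q, g_2 = q^3 - 2/9q^2 + 1/9q.

Reduce h = 2pq + 2/3p - 2q^2 - 2/9q modulo G:
  leading term pq: subtract (2q)·g_1 from 2pq + 2/3p - 2q^2 - 2/9q → 2/3p + 3/2q^3 - 5/6q^2 - 2/9q
  leading term p: subtract (2/3)·g_1 from 2/3p + 3/2q^3 - 5/6q^2 - 2/9q → 3/2q^3 - 1/3q^2 + 1/6q
  leading term q^3: subtract (3/2)·g_2 from 3/2q^3 - 1/3q^2 + 1/6q → 0
  normal form = 0.
Since the normal form is 0, h ∈ I.

2pq + 2/3p - 2q^2 - 2/9q lies in I (it reduces to 0).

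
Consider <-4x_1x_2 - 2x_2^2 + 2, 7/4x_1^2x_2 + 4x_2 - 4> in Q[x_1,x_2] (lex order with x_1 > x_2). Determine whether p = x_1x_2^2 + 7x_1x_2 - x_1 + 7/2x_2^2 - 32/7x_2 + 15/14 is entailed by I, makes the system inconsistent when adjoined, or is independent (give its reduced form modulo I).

First compute the reduced Gröbner basis of I by Buchberger's algorithm.
f_1 = -4x_1x_2 - 2x_2^2 + 2, LT = x_1x_2.
f_2 = 7/4x_1^2x_2 + 4x_2 - 4, LT = x_1^2x_2.

S(f_1,f_2): lcm = x_1^2x_2. S = 1/2x_1x_2^2 - 1/2x_1 - 16/7x_2 + 16/7.
  leading term x_1x_2^2: subtract (-1/8x_2)·f_1 from 1/2x_1x_2^2 - 1/2x_1 - 16/7x_2 + 16/7 → -1/2x_1 - 1/4x_2^3 - 57/28x_2 + 16/7
  leading term x_1: no divisor's leading term divides it; move -1/2x_1 to the remainder.
  leading term x_2^3: no divisor's leading term divides it; move -1/4x_2^3 to the remainder.
  leading term x_2: no divisor's leading term divides it; move -57/28x_2 to the remainder.
  leading term 1: no divisor's leading term divides it; move 16/7 to the remainder.
  remainder -1/2x_1 - 1/4x_2^3 - 57/28x_2 + 16/7 ≠ 0; add h_3 = -1/2x_1 - 1/4x_2^3 - 57/28x_2 + 16/7 to the basis.

S(f_1,h_3): lcm = x_1x_2. S = -1/2x_2^4 - 25/7x_2^2 + 32/7x_2 - 1/2.
  leading term x_2^4: no divisor's leading term divides it; move -1/2x_2^4 to the remainder.
  leading term x_2^2: no divisor's leading term divides it; move -25/7x_2^2 to the remainder.
  leading term x_2: no divisor's leading term divides it; move 32/7x_2 to the remainder.
  leading term 1: no divisor's leading term divides it; move -1/2 to the remainder.
  remainder -1/2x_2^4 - 25/7x_2^2 + 32/7x_2 - 1/2 ≠ 0; add h_4 = -1/2x_2^4 - 25/7x_2^2 + 32/7x_2 - 1/2 to the basis.

The other S-polynomials (S(f_2,h_3), S(f_1,h_4), S(f_2,h_4), S(h_3,h_4)) all reduce to 0 modulo the current basis, so we have a Gröbner basis.
Inter-reduce: drop elements whose leading term is divisible by another's, tail-reduce, and make monic.
Reduced Gröbner basis: {x_1 + 1/2x_2^3 + 57/14x_2 - 32/7, x_2^4 + 50/7x_2^2 - 64/7x_2 + 1}.
Label its elements g_1 = x_1 + 1/2x_2^3 + 57/14x_2 - 32/7, g_2 = x_2^4 + 50/7x_2^2 - 64/7x_2 + 1.

Reduce p = x_1x_2^2 + 7x_1x_2 - x_1 + 7/2x_2^2 - 32/7x_2 + 15/14 modulo G:
  leading term x_1x_2^2: subtract (x_2^2)·g_1 from x_1x_2^2 + 7x_1x_2 - x_1 + 7/2x_2^2 - 32/7x_2 + 15/14 → 7x_1x_2 - x_1 - 1/2x_2^5 - 57/14x_2^3 + 113/14x_2^2 - 32/7x_2 + 15/14
  leading term x_1x_2: subtract (7x_2)·g_1 from 7x_1x_2 - x_1 - 1/2x_2^5 - 57/14x_2^3 + 113/14x_2^2 - 32/7x_2 + 15/14 → -x_1 - 1/2x_2^5 - 7/2x_2^4 - 57/14x_2^3 - 143/7x_2^2 + 192/7x_2 + 15/14
  leading term x_1: subtract (-1)·g_1 from -x_1 - 1/2x_2^5 - 7/2x_2^4 - 57/14x_2^3 - 143/7x_2^2 + 192/7x_2 + 15/14 → -1/2x_2^5 - 7/2x_2^4 - 25/7x_2^3 - 143/7x_2^2 + 63/2x_2 - 7/2
  leading term x_2^5: subtract (-1/2x_2)·g_2 from -1/2x_2^5 - 7/2x_2^4 - 25/7x_2^3 - 143/7x_2^2 + 63/2x_2 - 7/2 → -7/2x_2^4 - 25x_2^2 + 32x_2 - 7/2
  leading term x_2^4: subtract (-7/2)·g_2 from -7/2x_2^4 - 25x_2^2 + 32x_2 - 7/2 → 0
  normal form = 0.
Since the normal form is 0, p ∈ I.

x_1x_2^2 + 7x_1x_2 - x_1 + 7/2x_2^2 - 32/7x_2 + 15/14 lies in I (it reduces to 0).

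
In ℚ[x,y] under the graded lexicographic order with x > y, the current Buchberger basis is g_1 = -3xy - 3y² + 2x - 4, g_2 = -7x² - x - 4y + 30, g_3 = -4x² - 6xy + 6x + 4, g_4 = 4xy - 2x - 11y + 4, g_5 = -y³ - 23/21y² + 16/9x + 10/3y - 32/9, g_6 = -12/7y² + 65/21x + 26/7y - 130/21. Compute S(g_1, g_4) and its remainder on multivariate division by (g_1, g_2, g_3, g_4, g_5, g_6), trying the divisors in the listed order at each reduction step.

lcm(LM(g_1), LM(g_4)) = xy.
S = (lcm/LT(g_1))·g_1 − (lcm/LT(g_4))·g_4 = y² - ⅙x + 11/4y + ⅓.
Reduce S modulo (g_1, g_2, g_3, g_4, g_5, g_6) in that order:
  leading term y²: subtract (-7/12)·g_6 from y² - ⅙x + 11/4y + ⅓ → 59/36x + 59/12y - 59/18
  leading term x: no divisor's leading term divides it; move 59/36x to the remainder.
  leading term y: no divisor's leading term divides it; move 59/12y to the remainder.
  leading term 1: no divisor's leading term divides it; move -59/18 to the remainder.
The remainder 59/36x + 59/12y - 59/18 is nonzero, so it would be added as the next basis element.

S(g_1, g_4) = y² - ⅙x + 11/4y + ⅓; remainder on division = 59/36x + 59/12y - 59/18.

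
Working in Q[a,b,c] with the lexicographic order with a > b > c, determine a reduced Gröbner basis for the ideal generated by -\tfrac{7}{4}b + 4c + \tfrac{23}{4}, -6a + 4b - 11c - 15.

G = {a + \tfrac{13}{42}c + \tfrac{13}{42}, b - \tfrac{16}{7}c - \tfrac{23}{7}}

f_1 = -\tfrac{7}{4}b + 4c + \tfrac{23}{4}, LT = b.
f_2 = -6a + 4b - 11c - 15, LT = a.

The S-polynomials (S(f_1,f_2)) all reduce to 0 modulo the current basis, so we have a Gröbner basis.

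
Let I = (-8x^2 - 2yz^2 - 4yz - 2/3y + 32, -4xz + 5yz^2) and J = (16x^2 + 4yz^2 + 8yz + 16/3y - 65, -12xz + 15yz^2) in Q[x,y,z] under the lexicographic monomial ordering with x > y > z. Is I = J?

Equality of ideals is decidable: compute both reduced Gröbner bases (unique for the ordering) and check whether they agree.
Buchberger on the first generating set:
f_1 = -8x^2 - 2yz^2 - 4yz - 2/3y + 32, LT = x^2.
f_2 = -4xz + 5yz^2, LT = xz.

S(f_1,f_2): lcm = x^2z. S = 5/4xyz^2 + 1/4yz^3 + 1/2yz^2 + 1/12yz - 4z.
  leading term xyz^2: subtract (-5/16yz)·f_2 from 5/4xyz^2 + 1/4yz^3 + 1/2yz^2 + 1/12yz - 4z → 25/16y^2z^3 + 1/4yz^3 + 1/2yz^2 + 1/12yz - 4z
  leading term y^2z^3: no divisor's leading term divides it; move 25/16y^2z^3 to the remainder.
  leading term yz^3: no divisor's leading term divides it; move 1/4yz^3 to the remainder.
  leading term yz^2: no divisor's leading term divides it; move 1/2yz^2 to the remainder.
  leading term yz: no divisor's leading term divides it; move 1/12yz to the remainder.
  leading term z: no divisor's leading term divides it; move -4z to the remainder.
  remainder 25/16y^2z^3 + 1/4yz^3 + 1/2yz^2 + 1/12yz - 4z ≠ 0; add g_3 = 25/16y^2z^3 + 1/4yz^3 + 1/2yz^2 + 1/12yz - 4z to the basis.

The other S-polynomials (S(f_1,g_3), S(f_2,g_3)) all reduce to 0 modulo the current basis, so we have a Gröbner basis.
Inter-reduce: drop elements whose leading term is divisible by another's, tail-reduce, and make monic.
Reduced Gröbner basis: {x^2 + 1/4yz^2 + 1/2yz + 1/12y - 4, xz - 5/4yz^2, y^2z^3 + 4/25yz^3 + 8/25yz^2 + 4/75yz - 64/25z}.

Buchberger on the second generating set:
h_1 = 16x^2 + 4yz^2 + 8yz + 16/3y - 65, LT = x^2.
h_2 = -12xz + 15yz^2, LT = xz.

S(h_1,h_2): lcm = x^2z. S = 5/4xyz^2 + 1/4yz^3 + 1/2yz^2 + 1/3yz - 65/16z.
  leading term xyz^2: subtract (-5/48yz)·h_2 from 5/4xyz^2 + 1/4yz^3 + 1/2yz^2 + 1/3yz - 65/16z → 25/16y^2z^3 + 1/4yz^3 + 1/2yz^2 + 1/3yz - 65/16z
  leading term y^2z^3: no divisor's leading term divides it; move 25/16y^2z^3 to the remainder.
  leading term yz^3: no divisor's leading term divides it; move 1/4yz^3 to the remainder.
  leading term yz^2: no divisor's leading term divides it; move 1/2yz^2 to the remainder.
  leading term yz: no divisor's leading term divides it; move 1/3yz to the remainder.
  leading term z: no divisor's leading term divides it; move -65/16z to the remainder.
  remainder 25/16y^2z^3 + 1/4yz^3 + 1/2yz^2 + 1/3yz - 65/16z ≠ 0; add k_3 = 25/16y^2z^3 + 1/4yz^3 + 1/2yz^2 + 1/3yz - 65/16z to the basis.

The other S-polynomials (S(h_1,k_3), S(h_2,k_3)) all reduce to 0 modulo the current basis, so we have a Gröbner basis.
Inter-reduce: drop elements whose leading term is divisible by another's, tail-reduce, and make monic.
Reduced Gröbner basis: {x^2 + 1/4yz^2 + 1/2yz + 1/3y - 65/16, xz - 5/4yz^2, y^2z^3 + 4/25yz^3 + 8/25yz^2 + 16/75yz - 13/5z}.

These differ, so the ideals are not equal.
The same test decides containment: I ⊆ J iff every generator of I reduces to 0 modulo a Gröbner basis of J.

No, the ideals differ.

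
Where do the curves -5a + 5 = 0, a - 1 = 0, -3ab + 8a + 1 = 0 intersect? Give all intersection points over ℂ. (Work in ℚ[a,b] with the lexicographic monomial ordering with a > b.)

Compute a lex Gröbner basis by Buchberger's algorithm.
f_1 = -5a + 5, LT = a.
f_2 = a - 1, LT = a.
f_3 = -3ab + 8a + 1, LT = ab.

S(f_1,f_3): lcm = ab. S = 8/3a - b + ⅓.
  leading term a: subtract (-8/15)·f_1 from 8/3a - b + ⅓ → -b + 3
  leading term b: no divisor's leading term divides it; move -b to the remainder.
  leading term 1: no divisor's leading term divides it; move 3 to the remainder.
  remainder -b + 3 ≠ 0; add h_4 = -b + 3 to the basis.

The other S-polynomials (S(f_1,f_2), S(f_2,f_3), S(f_1,h_4), S(f_2,h_4), S(f_3,h_4)) all reduce to 0 modulo the current basis, so we have a Gröbner basis.
Inter-reduce: drop elements whose leading term is divisible by another's, tail-reduce, and make monic.
Reduced Gröbner basis: {a - 1, b - 3}.

Elimination: the polynomial b - 3 lies in the elimination ideal for b, so b ∈ {3}. For each such b, the remaining basis elements (now univariate) give the rest of the solution.
  b = 3: the earlier basis element becomes a - 1 = 0, giving a = 1 — point (1, 3).
Substituting each solution back into the original system confirms all equations vanish.
This is the nonlinear analogue of row-reducing a linear system.

{(1, 3)}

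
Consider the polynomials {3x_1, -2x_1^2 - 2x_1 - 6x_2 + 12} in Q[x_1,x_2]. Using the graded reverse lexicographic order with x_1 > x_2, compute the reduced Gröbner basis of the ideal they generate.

f_1 = 3x_1, LT = x_1.
f_2 = -2x_1^2 - 2x_1 - 6x_2 + 12, LT = x_1^2.

S(f_1,f_2): lcm = x_1^2. S = -x_1 - 3x_2 + 6.
  reduce S modulo (f_1, f_2):
  remainder -3x_2 + 6 ≠ 0; add g_3 = -3x_2 + 6 to the basis.

The other S-polynomials (S(f_1,g_3), S(f_2,g_3)) all reduce to 0 modulo the current basis, so we have a Gröbner basis.
Inter-reduce: drop elements whose leading term is divisible by another's, tail-reduce, and make monic.

G = {x_1, x_2 - 2}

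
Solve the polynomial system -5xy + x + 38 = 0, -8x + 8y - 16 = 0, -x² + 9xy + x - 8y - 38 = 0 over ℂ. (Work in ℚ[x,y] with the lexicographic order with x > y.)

{(2, 4)}

Compute a lex Gröbner basis by Buchberger's algorithm.
f_1 = -5xy + x + 38, LT = xy.
f_2 = -8x + 8y - 16, LT = x.
f_3 = -x² + 9xy + x - 8y - 38, LT = x².

S(f_1,f_2): lcm = xy. S = -⅕x + y² - 2y - 38/5.
  reduce S modulo (f_1, f_2, f_3):
  remainder y² - 11/5y - 36/5 ≠ 0; add h_4 = y² - 11/5y - 36/5 to the basis.

S(f_1,f_3): lcm = x²y. S = -⅕x² + 9xy² + xy - 38/5x - 8y² - 38y.
  reduce S modulo (f_1, f_2, f_3, h_4):
  remainder 153/25y - 612/25 ≠ 0; add h_5 = 153/25y - 612/25 to the basis.

The other S-polynomials (S(f_2,f_3), S(f_1,h_4), S(f_2,h_4), S(f_3,h_4), S(f_1,h_5), S(f_2,h_5), S(f_3,h_5), S(h_4,h_5)) all reduce to 0 modulo the current basis, so we have a Gröbner basis.
Inter-reduce: drop elements whose leading term is divisible by another's, tail-reduce, and make monic.
Reduced Gröbner basis: {x - 2, y - 4}.

The lex basis is triangular: the last element involves only y. Solving y - 4 = 0 gives y ∈ {4}; substituting each value into the earlier elements determines the remaining variables.
  y = 4: the earlier basis element becomes x - 2 = 0, giving x = 2 — point (2, 4).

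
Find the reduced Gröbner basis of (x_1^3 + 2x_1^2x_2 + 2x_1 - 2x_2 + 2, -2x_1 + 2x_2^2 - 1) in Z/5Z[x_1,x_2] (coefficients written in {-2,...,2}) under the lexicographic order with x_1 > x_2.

G = {x_1 - x_2^2 - 2, x_2^6 + 2x_2^5 + x_2^4 - 2x_2^3 - x_2^2 + x_2 - 1}

f_1 = x_1^3 + 2x_1^2x_2 + 2x_1 - 2x_2 + 2, LT = x_1^3.
f_2 = -2x_1 + 2x_2^2 - 1, LT = x_1.

S(f_1,f_2): lcm = x_1^3. S = x_1^2x_2^2 + 2x_1^2x_2 + 2x_1^2 + 2x_1 - 2x_2 + 2.
  leading term x_1^2x_2^2: subtract (2x_1x_2^2)·f_2 from x_1^2x_2^2 + 2x_1^2x_2 + 2x_1^2 + 2x_1 - 2x_2 + 2 → 2x_1^2x_2 + 2x_1^2 + x_1x_2^4 + 2x_1x_2^2 + 2x_1 - 2x_2 + 2
  leading term x_1^2x_2: subtract (-x_1x_2)·f_2 from 2x_1^2x_2 + 2x_1^2 + x_1x_2^4 + 2x_1x_2^2 + 2x_1 - 2x_2 + 2 → 2x_1^2 + x_1x_2^4 + 2x_1x_2^3 + 2x_1x_2^2 - x_1x_2 + 2x_1 - 2x_2 + 2
  leading term x_1^2: subtract (-x_1)·f_2 from 2x_1^2 + x_1x_2^4 + 2x_1x_2^3 + 2x_1x_2^2 - x_1x_2 + 2x_1 - 2x_2 + 2 → x_1x_2^4 + 2x_1x_2^3 - x_1x_2^2 - x_1x_2 + x_1 - 2x_2 + 2
  leading term x_1x_2^4: subtract (2x_2^4)·f_2 from x_1x_2^4 + 2x_1x_2^3 - x_1x_2^2 - x_1x_2 + x_1 - 2x_2 + 2 → 2x_1x_2^3 - x_1x_2^2 - x_1x_2 + x_1 + x_2^6 + 2x_2^4 - 2x_2 + 2
  leading term x_1x_2^3: subtract (-x_2^3)·f_2 from 2x_1x_2^3 - x_1x_2^2 - x_1x_2 + x_1 + x_2^6 + 2x_2^4 - 2x_2 + 2 → -x_1x_2^2 - x_1x_2 + x_1 + x_2^6 + 2x_2^5 + 2x_2^4 - x_2^3 - 2x_2 + 2
  leading term x_1x_2^2: subtract (-2x_2^2)·f_2 from -x_1x_2^2 - x_1x_2 + x_1 + x_2^6 + 2x_2^5 + 2x_2^4 - x_2^3 - 2x_2 + 2 → -x_1x_2 + x_1 + x_2^6 + 2x_2^5 + x_2^4 - x_2^3 - 2x_2^2 - 2x_2 + 2
  leading term x_1x_2: subtract (-2x_2)·f_2 from -x_1x_2 + x_1 + x_2^6 + 2x_2^5 + x_2^4 - x_2^3 - 2x_2^2 - 2x_2 + 2 → x_1 + x_2^6 + 2x_2^5 + x_2^4 - 2x_2^3 - 2x_2^2 + x_2 + 2
  leading term x_1: subtract (2)·f_2 from x_1 + x_2^6 + 2x_2^5 + x_2^4 - 2x_2^3 - 2x_2^2 + x_2 + 2 → x_2^6 + 2x_2^5 + x_2^4 - 2x_2^3 - x_2^2 + x_2 - 1
  leading term x_2^6: no divisor's leading term divides it; move x_2^6 to the remainder.
  leading term x_2^5: no divisor's leading term divides it; move 2x_2^5 to the remainder.
  leading term x_2^4: no divisor's leading term divides it; move x_2^4 to the remainder.
  leading term x_2^3: no divisor's leading term divides it; move -2x_2^3 to the remainder.
  leading term x_2^2: no divisor's leading term divides it; move -x_2^2 to the remainder.
  leading term x_2: no divisor's leading term divides it; move x_2 to the remainder.
  leading term 1: no divisor's leading term divides it; move -1 to the remainder.
  remainder x_2^6 + 2x_2^5 + x_2^4 - 2x_2^3 - x_2^2 + x_2 - 1 ≠ 0; add g_3 = x_2^6 + 2x_2^5 + x_2^4 - 2x_2^3 - x_2^2 + x_2 - 1 to the basis.

The other S-polynomials (S(f_1,g_3), S(f_2,g_3)) all reduce to 0 modulo the current basis, so we have a Gröbner basis.
Inter-reduce: drop elements whose leading term is divisible by another's, tail-reduce, and make monic.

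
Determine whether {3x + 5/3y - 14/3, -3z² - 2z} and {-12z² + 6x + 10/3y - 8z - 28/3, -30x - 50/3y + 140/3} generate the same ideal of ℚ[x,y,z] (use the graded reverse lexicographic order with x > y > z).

Yes, the ideals are equal.

Equality of ideals is decidable: compute both reduced Gröbner bases (unique for the ordering) and check whether they agree.
Buchberger on the first generating set:
f_1 = 3x + 5/3y - 14/3, LT = x.
f_2 = -3z² - 2z, LT = z².

The S-polynomials (S(f_1,f_2)) all reduce to 0 modulo the current basis, so we have a Gröbner basis.
Inter-reduce: drop elements whose leading term is divisible by another's, tail-reduce, and make monic.
Reduced Gröbner basis: {z² + ⅔z, x + 5/9y - 14/9}.

Buchberger on the second generating set:
h_1 = -12z² + 6x + 10/3y - 8z - 28/3, LT = z².
h_2 = -30x - 50/3y + 140/3, LT = x.

The S-polynomials (S(h_1,h_2)) all reduce to 0 modulo the current basis, so we have a Gröbner basis.
Inter-reduce: drop elements whose leading term is divisible by another's, tail-reduce, and make monic.
Reduced Gröbner basis: {z² + ⅔z, x + 5/9y - 14/9}.

These coincide, so the ideals are equal.
The same test decides containment: I ⊆ J iff every generator of I reduces to 0 modulo a Gröbner basis of J.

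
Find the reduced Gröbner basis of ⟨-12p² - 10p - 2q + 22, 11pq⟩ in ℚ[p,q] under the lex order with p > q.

f_1 = -12p² - 10p - 2q + 22, LT = p².
f_2 = 11pq, LT = pq.

S(f_1,f_2): lcm = p²q. S = ⅚pq + ⅙q² - 11/6q.
  leading term pq: subtract (5/66)·f_2 from ⅚pq + ⅙q² - 11/6q → ⅙q² - 11/6q
  leading term q²: no divisor's leading term divides it; move ⅙q² to the remainder.
  leading term q: no divisor's leading term divides it; move -11/6q to the remainder.
  remainder ⅙q² - 11/6q ≠ 0; add g_3 = ⅙q² - 11/6q to the basis.

S(f_1,g_3): leading monomials are coprime, so the S-polynomial reduces to 0 (Buchberger's first criterion).
S(f_2,g_3): lcm = pq². S = 11pq.
  leading term pq: subtract (1)·f_2 from 11pq → 0
  remainder 0.

Every S-polynomial of the final basis reduces to 0, so we have a Gröbner basis.

G = {p² + ⅚p + ⅙q - 11/6, pq, q² - 11q}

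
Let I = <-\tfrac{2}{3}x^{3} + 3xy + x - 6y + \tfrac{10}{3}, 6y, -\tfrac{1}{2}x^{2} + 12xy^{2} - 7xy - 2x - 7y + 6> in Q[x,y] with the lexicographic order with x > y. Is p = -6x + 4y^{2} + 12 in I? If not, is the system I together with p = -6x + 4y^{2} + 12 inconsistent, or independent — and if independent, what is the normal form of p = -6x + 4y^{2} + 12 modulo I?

-6x + 4y^{2} + 12 lies in I (it reduces to 0).

First compute the reduced Gröbner basis of I by Buchberger's algorithm.
f_1 = -\tfrac{2}{3}x^{3} + 3xy + x - 6y + \tfrac{10}{3}, LT = x^{3}.
f_2 = 6y, LT = y.
f_3 = -\tfrac{1}{2}x^{2} + 12xy^{2} - 7xy - 2x - 7y + 6, LT = x^{2}.

S(f_1,f_3): lcm = x^{3}. S = 24x^{2}y^{2} - 14x^{2}y - 4x^{2} - \tfrac{37}{2}xy + \tfrac{21}{2}x + 9y - 5.
  reduce S modulo (f_1, f_2, f_3):
  remainder \tfrac{53}{2}x - 53 ≠ 0; add h_4 = \tfrac{53}{2}x - 53 to the basis.

The other S-polynomials (S(f_1,f_2), S(f_2,f_3), S(f_1,h_4), S(f_2,h_4), S(f_3,h_4)) all reduce to 0 modulo the current basis, so we have a Gröbner basis.
Inter-reduce: drop elements whose leading term is divisible by another's, tail-reduce, and make monic.
Reduced Gröbner basis: {x - 2, y}.
Label its elements g_1 = x - 2, g_2 = y.

Reduce p = -6x + 4y^{2} + 12 modulo G:
  leading term x: subtract (-6)·g_1 from -6x + 4y^{2} + 12 → 4y^{2}
  leading term y^{2}: subtract (4y)·g_2 from 4y^{2} → 0
  normal form = 0.
Since the normal form is 0, p ∈ I.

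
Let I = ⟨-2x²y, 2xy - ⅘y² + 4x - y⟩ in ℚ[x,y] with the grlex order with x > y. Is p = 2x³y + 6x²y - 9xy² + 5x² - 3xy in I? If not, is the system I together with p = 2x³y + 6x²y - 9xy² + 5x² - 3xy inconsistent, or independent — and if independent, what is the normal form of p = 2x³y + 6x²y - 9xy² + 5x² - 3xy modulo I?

First compute the reduced Gröbner basis of I by Buchberger's algorithm.
f_1 = -2x²y, LT = x²y.
f_2 = 2xy - ⅘y² + 4x - y, LT = xy.

S(f_1,f_2): lcm = x²y. S = ⅖xy² - 2x² + ½xy.
  reduce S modulo (f_1, f_2):
  remainder 4/25y³ - 2x² + 2/25y² + ⅗x - 3/20y ≠ 0; add h_3 = 4/25y³ - 2x² + 2/25y² + ⅗x - 3/20y to the basis.

S(f_1,h_3): lcm = x²y³. S = 25/2x⁴ - ½x²y² - 15/4x³ + 15/16x²y.
  reduce S modulo (f_1, f_2, h_3):
  remainder 25/2x⁴ - 15/4x³ ≠ 0; add h_4 = 25/2x⁴ - 15/4x³ to the basis.

S(f_2,h_3): lcm = xy³. S = -⅖y⁴ + 25/2x³ + 3/2xy² - ½y³ - 15/4x² + 15/16xy.
  reduce S modulo (f_1, f_2, h_3, h_4):
  remainder 25/2x³ ≠ 0; add h_5 = 25/2x³ to the basis.

The other S-polynomials (S(f_1,h_4), S(f_2,h_4), S(h_3,h_4), S(f_1,h_5), S(f_2,h_5), S(h_3,h_5), S(h_4,h_5)) all reduce to 0 modulo the current basis, so we have a Gröbner basis.
Inter-reduce: drop elements whose leading term is divisible by another's, tail-reduce, and make monic.
Reduced Gröbner basis: {x³, y³ - 25/2x² + ½y² + 15/4x - 15/16y, xy - ⅖y² + 2x - ½y}.
Label its elements g_1 = x³, g_2 = y³ - 25/2x² + ½y² + 15/4x - 15/16y, g_3 = xy - ⅖y² + 2x - ½y.

Reduce p = 2x³y + 6x²y - 9xy² + 5x² - 3xy modulo G:
  leading term x³y: subtract (2y)·g_1 from 2x³y + 6x²y - 9xy² + 5x² - 3xy → 6x²y - 9xy² + 5x² - 3xy
  leading term x²y: subtract (6x)·g_3 from 6x²y - 9xy² + 5x² - 3xy → -33/5xy² - 7x²
  leading term xy²: subtract (-33/5y)·g_3 from -33/5xy² - 7x² → -66/25y³ - 7x² + 66/5xy - 33/10y²
  leading term y³: subtract (-66/25)·g_2 from -66/25y³ - 7x² + 66/5xy - 33/10y² → -40x² + 66/5xy - 99/50y² + 99/10x - 99/40y
  leading term x²: no divisor's leading term divides it; move -40x² to the remainder.
  leading term xy: subtract (66/5)·g_3 from 66/5xy - 99/50y² + 99/10x - 99/40y → 33/10y² - 33/2x + 33/8y
  leading term y²: no divisor's leading term divides it; move 33/10y² to the remainder.
  leading term x: no divisor's leading term divides it; move -33/2x to the remainder.
  leading term y: no divisor's leading term divides it; move 33/8y to the remainder.
  normal form = -40x² + 33/10y² - 33/2x + 33/8y.
The normal form is nonzero, so p ∉ I. Since p minus its normal form lies in I, I + (p) = I + (r) where r = -40x² + 33/10y² - 33/2x + 33/8y; decide whether this ideal is the whole ring.
Run Buchberger on G together with r (pairs among the g_i already reduce to 0 since G is a Gröbner basis):
g_1 = x³, LT = x³.
g_2 = y³ - 25/2x² + ½y² + 15/4x - 15/16y, LT = y³.
g_3 = xy - ⅖y² + 2x - ½y, LT = xy.
r = -40x² + 33/10y² - 33/2x + 33/8y, LT = x².

S(g_3,r): lcm = x²y. S = -⅖xy² + 33/400y³ + 2x² - 73/80xy + 33/320y².
  reduce S modulo (g_1, g_2, g_3, r):
  remainder -231/12800y² + 231/2560x - 231/10240y ≠ 0; add m_5 = -231/12800y² + 231/2560x - 231/10240y to the basis.

The other S-polynomials (S(g_1,g_2), S(g_1,g_3), S(g_1,r), S(g_2,g_3), S(g_2,r), S(g_1,m_5), S(g_2,m_5), S(g_3,m_5), S(r,m_5)) all reduce to 0 modulo the current basis, so we have a Gröbner basis.
Inter-reduce: drop elements whose leading term is divisible by another's, tail-reduce, and make monic.
Reduced Gröbner basis: {x², xy, y² - 5x + 5/4y}.
The reduced Gröbner basis of I + (p) is {x², xy, y² - 5x + 5/4y} ≠ {1}, a proper ideal, so the enlarged system stays consistent: p is independent of I, with normal form -40x² + 33/10y² - 33/2x + 33/8y.

2x³y + 6x²y - 9xy² + 5x² - 3xy is independent of I; its normal form modulo I is -40x² + 33/10y² - 33/2x + 33/8y.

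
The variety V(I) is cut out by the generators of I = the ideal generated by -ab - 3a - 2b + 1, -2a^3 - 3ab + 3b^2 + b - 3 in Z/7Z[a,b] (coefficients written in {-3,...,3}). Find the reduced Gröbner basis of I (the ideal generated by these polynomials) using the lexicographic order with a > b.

The reduced Gröbner basis is the canonical form of the ideal for this ordering.

f_1 = -ab - 3a - 2b + 1, LT = ab.
f_2 = -2a^3 - 3ab + 3b^2 + b - 3, LT = a^3.

S(f_1,f_2): lcm = a^3b. S = 3a^3 + 2a^2b - a^2 + 2ab^2 - 2b^3 - 3b^2 + 2b.
  reduce S modulo (f_1, f_2):
  remainder -2b^3 + b^2 + 3b + 2 ≠ 0; add g_3 = -2b^3 + b^2 + 3b + 2 to the basis.

The other S-polynomials (S(f_1,g_3), S(f_2,g_3)) all reduce to 0 modulo the current basis, so we have a Gröbner basis.

G = {a^3 - a + 2b^2 + 3, ab + 3a + 2b - 1, b^3 + 3b^2 + 2b - 1}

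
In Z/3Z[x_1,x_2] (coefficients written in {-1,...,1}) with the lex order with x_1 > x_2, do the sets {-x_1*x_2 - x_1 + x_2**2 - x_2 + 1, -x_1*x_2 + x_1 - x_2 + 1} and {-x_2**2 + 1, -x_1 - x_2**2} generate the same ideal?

For a fixed monomial order, each ideal has a unique reduced Gröbner basis; comparing bases decides equality.
Buchberger on the first generating set:
f_1 = -x_1*x_2 - x_1 + x_2**2 - x_2 + 1, LT = x_1*x_2.
f_2 = -x_1*x_2 + x_1 - x_2 + 1, LT = x_1*x_2.

S(f_1,f_2): lcm = x_1*x_2. S = -x_1 - x_2**2.
  leading term x_1: no divisor's leading term divides it; move -x_1 to the remainder.
  leading term x_2**2: no divisor's leading term divides it; move -x_2**2 to the remainder.
  remainder -x_1 - x_2**2 ≠ 0; add g_3 = -x_1 - x_2**2 to the basis.

S(f_1,g_3): lcm = x_1*x_2. S = x_1 - x_2**3 - x_2**2 + x_2 - 1.
  leading term x_1: subtract (-1)·g_3 from x_1 - x_2**3 - x_2**2 + x_2 - 1 → -x_2**3 + x_2**2 + x_2 - 1
  leading term x_2**3: no divisor's leading term divides it; move -x_2**3 to the remainder.
  leading term x_2**2: no divisor's leading term divides it; move x_2**2 to the remainder.
  leading term x_2: no divisor's leading term divides it; move x_2 to the remainder.
  leading term 1: no divisor's leading term divides it; move -1 to the remainder.
  remainder -x_2**3 + x_2**2 + x_2 - 1 ≠ 0; add g_4 = -x_2**3 + x_2**2 + x_2 - 1 to the basis.

The other S-polynomials (S(f_2,g_3), S(f_1,g_4), S(f_2,g_4), S(g_3,g_4)) all reduce to 0 modulo the current basis, so we have a Gröbner basis.
Inter-reduce: drop elements whose leading term is divisible by another's, tail-reduce, and make monic.
Reduced Gröbner basis: {x_1 + x_2**2, x_2**3 - x_2**2 - x_2 + 1}.

Buchberger on the second generating set:
h_1 = -x_2**2 + 1, LT = x_2**2.
h_2 = -x_1 - x_2**2, LT = x_1.

The S-polynomials (S(h_1,h_2)) all reduce to 0 modulo the current basis, so we have a Gröbner basis.
Inter-reduce: drop elements whose leading term is divisible by another's, tail-reduce, and make monic.
Reduced Gröbner basis: {x_1 + 1, x_2**2 - 1}.

Since the reduced bases disagree, the two ideals are not the same.
The choice of monomial ordering does not affect the verdict — as long as both bases are computed under the same ordering, their equality decides ideal equality.

No, the ideals differ.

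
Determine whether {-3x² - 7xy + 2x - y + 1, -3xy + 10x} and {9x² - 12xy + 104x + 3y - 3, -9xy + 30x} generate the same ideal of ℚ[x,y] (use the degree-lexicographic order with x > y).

Two ideals are equal iff their reduced Gröbner bases coincide (the reduced basis is unique for a fixed ordering).
Buchberger on the first generating set:
f_1 = -3x² - 7xy + 2x - y + 1, LT = x².
f_2 = -3xy + 10x, LT = xy.

S(f_1,f_2): lcm = x²y. S = 7/3xy² + 10/3x² - ⅔xy + ⅓y² - ⅓y.
  leading term xy²: subtract (-7/9y)·f_2 from 7/3xy² + 10/3x² - ⅔xy + ⅓y² - ⅓y → 10/3x² + 64/9xy + ⅓y² - ⅓y
  leading term x²: subtract (-10/9)·f_1 from 10/3x² + 64/9xy + ⅓y² - ⅓y → -⅔xy + ⅓y² + 20/9x - 13/9y + 10/9
  leading term xy: subtract (2/9)·f_2 from -⅔xy + ⅓y² + 20/9x - 13/9y + 10/9 → ⅓y² - 13/9y + 10/9
  leading term y²: no divisor's leading term divides it; move ⅓y² to the remainder.
  leading term y: no divisor's leading term divides it; move -13/9y to the remainder.
  leading term 1: no divisor's leading term divides it; move 10/9 to the remainder.
  remainder ⅓y² - 13/9y + 10/9 ≠ 0; add g_3 = ⅓y² - 13/9y + 10/9 to the basis.

The other S-polynomials (S(f_1,g_3), S(f_2,g_3)) all reduce to 0 modulo the current basis, so we have a Gröbner basis.
Inter-reduce: drop elements whose leading term is divisible by another's, tail-reduce, and make monic.
Reduced Gröbner basis: {x² + 64/9x + ⅓y - ⅓, xy - 10/3x, y² - 13/3y + 10/3}.

Buchberger on the second generating set:
h_1 = 9x² - 12xy + 104x + 3y - 3, LT = x².
h_2 = -9xy + 30x, LT = xy.

S(h_1,h_2): lcm = x²y. S = -4/3xy² + 10/3x² + 104/9xy + ⅓y² - ⅓y.
  leading term xy²: subtract (4/27y)·h_2 from -4/3xy² + 10/3x² + 104/9xy + ⅓y² - ⅓y → 10/3x² + 64/9xy + ⅓y² - ⅓y
  leading term x²: subtract (10/27)·h_1 from 10/3x² + 64/9xy + ⅓y² - ⅓y → 104/9xy + ⅓y² - 1040/27x - 13/9y + 10/9
  leading term xy: subtract (-104/81)·h_2 from 104/9xy + ⅓y² - 1040/27x - 13/9y + 10/9 → ⅓y² - 13/9y + 10/9
  leading term y²: no divisor's leading term divides it; move ⅓y² to the remainder.
  leading term y: no divisor's leading term divides it; move -13/9y to the remainder.
  leading term 1: no divisor's leading term divides it; move 10/9 to the remainder.
  remainder ⅓y² - 13/9y + 10/9 ≠ 0; add k_3 = ⅓y² - 13/9y + 10/9 to the basis.

The other S-polynomials (S(h_1,k_3), S(h_2,k_3)) all reduce to 0 modulo the current basis, so we have a Gröbner basis.
Inter-reduce: drop elements whose leading term is divisible by another's, tail-reduce, and make monic.
Reduced Gröbner basis: {x² + 64/9x + ⅓y - ⅓, xy - 10/3x, y² - 13/3y + 10/3}.

These coincide, so the ideals are equal.

Yes, the ideals are equal.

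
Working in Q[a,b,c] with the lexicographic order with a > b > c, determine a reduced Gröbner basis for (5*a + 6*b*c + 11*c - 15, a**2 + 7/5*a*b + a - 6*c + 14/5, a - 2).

f_1 = 5*a + 6*b*c + 11*c - 15, LT = a.
f_2 = a**2 + 7/5*a*b + a - 6*c + 14/5, LT = a**2.
f_3 = a - 2, LT = a.

S(f_1,f_2): lcm = a**2. S = 6/5*a*b*c - 7/5*a*b + 11/5*a*c - 4*a + 6*c - 14/5.
  reduce S modulo (f_1, f_2, f_3):
  remainder -36/25*b**2*c**2 + 42/25*b**2*c - 132/25*b*c**2 + 287/25*b*c - 21/5*b - 121/25*c**2 + 107/5*c - 74/5 ≠ 0; add g_4 = -36/25*b**2*c**2 + 42/25*b**2*c - 132/25*b*c**2 + 287/25*b*c - 21/5*b - 121/25*c**2 + 107/5*c - 74/5 to the basis.

S(f_1,f_3): lcm = a. S = 6/5*b*c + 11/5*c - 1.
  reduce S modulo (f_1, f_2, f_3, g_4):
  remainder 6/5*b*c + 11/5*c - 1 ≠ 0; add g_5 = 6/5*b*c + 11/5*c - 1 to the basis.

S(f_2,f_3): lcm = a**2. S = 7/5*a*b + 3*a - 6*c + 14/5.
  reduce S modulo (f_1, f_2, f_3, g_4, g_5):
  remainder 14/5*b - 6*c + 44/5 ≠ 0; add g_6 = 14/5*b - 6*c + 44/5 to the basis.

S(g_4,g_6): lcm = b**2*c**2. S = -7/6*b**2*c + 15/7*b*c**3 + 11/21*b*c**2 - 287/36*b*c + 35/12*b + 121/36*c**2 - 535/36*c + 185/18.
  reduce S modulo (f_1, f_2, f_3, g_4, g_5, g_6):
  remainder -55/14*c**3 + 1055/252*c**2 + 55/126*c - 25/36 ≠ 0; add g_7 = -55/14*c**3 + 1055/252*c**2 + 55/126*c - 25/36 to the basis.

S(g_5,g_6): lcm = b*c. S = 15/7*c**2 - 55/42*c - 5/6.
  reduce S modulo (f_1, f_2, f_3, g_4, g_5, g_6, g_7):
  remainder 15/7*c**2 - 55/42*c - 5/6 ≠ 0; add g_8 = 15/7*c**2 - 55/42*c - 5/6 to the basis.

The other S-polynomials (S(f_1,g_4), S(f_2,g_4), S(f_3,g_4), S(f_1,g_5), S(f_2,g_5), S(f_3,g_5), S(g_4,g_5), S(f_1,g_6), S(f_2,g_6), S(f_3,g_6), S(f_1,g_7), S(f_2,g_7), S(f_3,g_7), S(g_4,g_7), S(g_5,g_7), S(g_6,g_7), S(f_1,g_8), S(f_2,g_8), S(f_3,g_8), S(g_4,g_8), S(g_5,g_8), S(g_6,g_8), S(g_7,g_8)) all reduce to 0 modulo the current basis, so we have a Gröbner basis.
Inter-reduce: drop elements whose leading term is divisible by another's, tail-reduce, and make monic.

G = {a - 2, b - 15/7*c + 22/7, c**2 - 11/18*c - 7/18}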